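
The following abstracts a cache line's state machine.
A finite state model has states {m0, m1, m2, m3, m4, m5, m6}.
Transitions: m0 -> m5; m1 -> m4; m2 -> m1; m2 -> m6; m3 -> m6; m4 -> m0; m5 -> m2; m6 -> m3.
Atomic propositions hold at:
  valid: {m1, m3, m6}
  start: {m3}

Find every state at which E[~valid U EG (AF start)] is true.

Sat(~valid) = {m0, m2, m4, m5}
AF start: least fixpoint, start Z0 = {m3}, add states with every successor in Z. Z1 = {m3, m6}; fixed.
Sat(AF start) = {m3, m6}
EG (AF start): greatest fixpoint, start Z0 = {m3, m6}, keep only states in Sat with some successor in Z. Already a fixed point.
Sat(EG (AF start)) = {m3, m6}
E[~valid U EG (AF start)]: least fixpoint, start Z0 = Sat(EG (AF start)) = {m3, m6}, add states in Sat(~valid) with some successor in Z. Z1 = {m2, m3, m6}; Z2 = {m2, m3, m5, m6}; Z3 = {m0, m2, m3, m5, m6}; Z4 = {m0, m2, m3, m4, m5, m6}; fixed.
Sat(E[~valid U EG (AF start)]) = {m0, m2, m3, m4, m5, m6}

{m0, m2, m3, m4, m5, m6}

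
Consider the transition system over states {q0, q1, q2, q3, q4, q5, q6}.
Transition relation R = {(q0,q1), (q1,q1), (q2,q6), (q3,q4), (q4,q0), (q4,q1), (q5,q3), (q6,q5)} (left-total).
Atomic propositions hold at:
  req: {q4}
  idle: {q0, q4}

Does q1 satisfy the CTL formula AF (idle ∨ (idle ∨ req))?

Sat(idle ∨ req) = {q0, q4}
Sat(idle ∨ (idle ∨ req)) = {q0, q4}
AF (idle ∨ (idle ∨ req)): least fixpoint, start Z0 = {q0, q4}, add states with every successor in Z. Z1 = {q0, q3, q4}; Z2 = {q0, q3, q4, q5}; Z3 = {q0, q3, q4, q5, q6}; Z4 = {q0, q2, q3, q4, q5, q6}; fixed.
Sat(AF (idle ∨ (idle ∨ req))) = {q0, q2, q3, q4, q5, q6}
q1 ∉ Sat(AF (idle ∨ (idle ∨ req))) = {q0, q2, q3, q4, q5, q6}, so the formula does not hold at q1.

No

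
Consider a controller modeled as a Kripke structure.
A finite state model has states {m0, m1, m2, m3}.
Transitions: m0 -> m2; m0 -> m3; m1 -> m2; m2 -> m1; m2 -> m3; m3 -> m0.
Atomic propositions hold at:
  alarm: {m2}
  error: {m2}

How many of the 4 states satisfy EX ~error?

Sat(~error) = {m0, m1, m3}
Sat(EX ~error) = {s : some successor in {m0, m1, m3}} = {m0, m2, m3}
|Sat(EX ~error)| = |{m0, m2, m3}| = 3.

3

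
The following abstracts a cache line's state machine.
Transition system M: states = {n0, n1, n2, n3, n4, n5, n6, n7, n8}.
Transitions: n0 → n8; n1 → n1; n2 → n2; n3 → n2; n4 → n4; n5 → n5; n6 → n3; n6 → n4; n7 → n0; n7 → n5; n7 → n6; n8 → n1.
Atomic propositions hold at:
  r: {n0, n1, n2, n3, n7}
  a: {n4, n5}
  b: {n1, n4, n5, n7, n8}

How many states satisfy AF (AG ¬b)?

2

Sat(¬b) = {n0, n2, n3, n6}
AG ¬b: greatest fixpoint, start Z0 = {n0, n2, n3, n6}, keep only states in Sat with every successor in Z. Z1 = {n2, n3}; fixed.
Sat(AG ¬b) = {n2, n3}
AF (AG ¬b): least fixpoint, start Z0 = {n2, n3}, add states with every successor in Z. Already a fixed point.
Sat(AF (AG ¬b)) = {n2, n3}
|Sat(AF (AG ¬b))| = |{n2, n3}| = 2.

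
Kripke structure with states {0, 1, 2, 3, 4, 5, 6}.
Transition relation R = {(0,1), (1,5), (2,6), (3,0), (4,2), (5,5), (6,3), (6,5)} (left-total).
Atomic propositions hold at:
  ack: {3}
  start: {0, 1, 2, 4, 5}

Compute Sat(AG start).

AG start: greatest fixpoint, start Z0 = {0, 1, 2, 4, 5}, keep only states in Sat with every successor in Z. Z1 = {0, 1, 4, 5}; Z2 = {0, 1, 5}; fixed.
Sat(AG start) = {0, 1, 5}

{0, 1, 5}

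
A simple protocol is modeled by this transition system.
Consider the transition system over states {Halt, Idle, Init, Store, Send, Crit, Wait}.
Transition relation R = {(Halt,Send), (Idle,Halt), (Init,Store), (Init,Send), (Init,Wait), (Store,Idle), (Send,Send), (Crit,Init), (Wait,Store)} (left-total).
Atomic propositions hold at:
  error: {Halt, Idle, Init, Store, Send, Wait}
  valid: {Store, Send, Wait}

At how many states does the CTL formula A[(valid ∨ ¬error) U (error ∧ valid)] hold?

3

Sat(¬error) = {Crit}
Sat(valid ∨ ¬error) = {Store, Send, Crit, Wait}
Sat(error ∧ valid) = {Store, Send, Wait}
A[(valid ∨ ¬error) U (error ∧ valid)]: least fixpoint, start Z0 = Sat((error ∧ valid)) = {Store, Send, Wait}, add states in Sat(valid ∨ ¬error) with every successor in Z. Already a fixed point.
Sat(A[(valid ∨ ¬error) U (error ∧ valid)]) = {Store, Send, Wait}
|Sat(A[(valid ∨ ¬error) U (error ∧ valid)])| = |{Store, Send, Wait}| = 3.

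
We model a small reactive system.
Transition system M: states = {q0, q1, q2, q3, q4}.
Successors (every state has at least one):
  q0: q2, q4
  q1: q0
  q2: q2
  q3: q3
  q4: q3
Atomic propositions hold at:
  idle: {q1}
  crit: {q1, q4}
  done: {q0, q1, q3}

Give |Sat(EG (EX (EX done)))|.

3

Sat(EX done) = {s : some successor in {q0, q1, q3}} = {q1, q3, q4}
Sat(EX (EX done)) = {s : some successor in {q1, q3, q4}} = {q0, q3, q4}
EG (EX (EX done)): greatest fixpoint, start Z0 = {q0, q3, q4}, keep only states in Sat with some successor in Z. Already a fixed point.
Sat(EG (EX (EX done))) = {q0, q3, q4}
|Sat(EG (EX (EX done)))| = |{q0, q3, q4}| = 3.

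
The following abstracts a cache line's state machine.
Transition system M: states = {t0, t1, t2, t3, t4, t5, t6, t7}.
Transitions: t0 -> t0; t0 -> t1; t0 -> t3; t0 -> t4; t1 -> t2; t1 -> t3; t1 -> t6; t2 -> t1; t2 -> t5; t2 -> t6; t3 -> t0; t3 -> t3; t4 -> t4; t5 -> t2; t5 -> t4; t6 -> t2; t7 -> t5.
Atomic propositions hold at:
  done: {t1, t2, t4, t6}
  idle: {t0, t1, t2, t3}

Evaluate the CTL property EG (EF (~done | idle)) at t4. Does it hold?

No

Sat(~done) = {t0, t3, t5, t7}
Sat(~done | idle) = {t0, t1, t2, t3, t5, t7}
EF (~done | idle): least fixpoint, start Z0 = {t0, t1, t2, t3, t5, t7}, add states with some successor in Z. Z1 = {t0, t1, t2, t3, t5, t6, t7}; fixed.
Sat(EF (~done | idle)) = {t0, t1, t2, t3, t5, t6, t7}
EG (EF (~done | idle)): greatest fixpoint, start Z0 = {t0, t1, t2, t3, t5, t6, t7}, keep only states in Sat with some successor in Z. Already a fixed point.
Sat(EG (EF (~done | idle))) = {t0, t1, t2, t3, t5, t6, t7}
t4 ∉ Sat(EG (EF (~done | idle))) = {t0, t1, t2, t3, t5, t6, t7}, so the formula does not hold at t4.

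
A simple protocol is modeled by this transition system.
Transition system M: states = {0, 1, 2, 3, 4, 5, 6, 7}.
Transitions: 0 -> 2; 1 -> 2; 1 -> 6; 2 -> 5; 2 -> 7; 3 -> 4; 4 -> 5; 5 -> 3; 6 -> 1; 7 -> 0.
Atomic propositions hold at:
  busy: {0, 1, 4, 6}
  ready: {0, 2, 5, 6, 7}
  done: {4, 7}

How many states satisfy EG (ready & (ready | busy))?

Sat(ready | busy) = {0, 1, 2, 4, 5, 6, 7}
Sat(ready & (ready | busy)) = {0, 2, 5, 6, 7}
EG (ready & (ready | busy)): greatest fixpoint, start Z0 = {0, 2, 5, 6, 7}, keep only states in Sat with some successor in Z. Z1 = {0, 2, 7}; fixed.
Sat(EG (ready & (ready | busy))) = {0, 2, 7}
|Sat(EG (ready & (ready | busy)))| = |{0, 2, 7}| = 3.

3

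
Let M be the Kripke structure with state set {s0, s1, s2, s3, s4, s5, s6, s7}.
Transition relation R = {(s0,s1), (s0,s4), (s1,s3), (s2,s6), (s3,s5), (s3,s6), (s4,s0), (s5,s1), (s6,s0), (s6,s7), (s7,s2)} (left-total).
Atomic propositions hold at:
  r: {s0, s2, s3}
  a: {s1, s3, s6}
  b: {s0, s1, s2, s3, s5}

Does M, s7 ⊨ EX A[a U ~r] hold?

Sat(~r) = {s1, s4, s5, s6, s7}
A[a U ~r]: least fixpoint, start Z0 = Sat(~r) = {s1, s4, s5, s6, s7}, add states in Sat(a) with every successor in Z. Z1 = {s1, s3, s4, s5, s6, s7}; fixed.
Sat(A[a U ~r]) = {s1, s3, s4, s5, s6, s7}
Sat(EX A[a U ~r]) = {s : some successor in {s1, s3, s4, s5, s6, s7}} = {s0, s1, s2, s3, s5, s6}
s7 ∉ Sat(EX A[a U ~r]) = {s0, s1, s2, s3, s5, s6}, so the formula does not hold at s7.

No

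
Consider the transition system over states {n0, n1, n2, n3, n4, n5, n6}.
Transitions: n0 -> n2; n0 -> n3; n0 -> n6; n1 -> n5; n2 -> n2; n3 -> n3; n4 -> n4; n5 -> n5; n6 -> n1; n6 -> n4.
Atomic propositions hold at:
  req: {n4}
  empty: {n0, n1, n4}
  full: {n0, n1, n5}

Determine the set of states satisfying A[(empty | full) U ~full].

Sat(empty | full) = {n0, n1, n4, n5}
Sat(~full) = {n2, n3, n4, n6}
A[(empty | full) U ~full]: least fixpoint, start Z0 = Sat(~full) = {n2, n3, n4, n6}, add states in Sat(empty | full) with every successor in Z. Z1 = {n0, n2, n3, n4, n6}; fixed.
Sat(A[(empty | full) U ~full]) = {n0, n2, n3, n4, n6}

{n0, n2, n3, n4, n6}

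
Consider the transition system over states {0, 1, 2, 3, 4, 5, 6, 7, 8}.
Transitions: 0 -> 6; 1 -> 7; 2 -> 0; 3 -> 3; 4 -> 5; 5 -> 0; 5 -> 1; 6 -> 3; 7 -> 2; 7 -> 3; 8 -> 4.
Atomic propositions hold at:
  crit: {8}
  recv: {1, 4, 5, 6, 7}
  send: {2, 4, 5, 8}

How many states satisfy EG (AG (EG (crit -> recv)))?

8

Sat(crit -> recv) = {0, 1, 2, 3, 4, 5, 6, 7}
EG (crit -> recv): greatest fixpoint, start Z0 = {0, 1, 2, 3, 4, 5, 6, 7}, keep only states in Sat with some successor in Z. Already a fixed point.
Sat(EG (crit -> recv)) = {0, 1, 2, 3, 4, 5, 6, 7}
AG (EG (crit -> recv)): greatest fixpoint, start Z0 = {0, 1, 2, 3, 4, 5, 6, 7}, keep only states in Sat with every successor in Z. Already a fixed point.
Sat(AG (EG (crit -> recv))) = {0, 1, 2, 3, 4, 5, 6, 7}
EG (AG (EG (crit -> recv))): greatest fixpoint, start Z0 = {0, 1, 2, 3, 4, 5, 6, 7}, keep only states in Sat with some successor in Z. Already a fixed point.
Sat(EG (AG (EG (crit -> recv)))) = {0, 1, 2, 3, 4, 5, 6, 7}
|Sat(EG (AG (EG (crit -> recv))))| = |{0, 1, 2, 3, 4, 5, 6, 7}| = 8.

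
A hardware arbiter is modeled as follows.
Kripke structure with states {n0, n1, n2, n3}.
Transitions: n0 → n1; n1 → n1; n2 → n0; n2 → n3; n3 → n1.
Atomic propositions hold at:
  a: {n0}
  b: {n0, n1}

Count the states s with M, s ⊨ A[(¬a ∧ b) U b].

Sat(¬a) = {n1, n2, n3}
Sat(¬a ∧ b) = {n1}
A[(¬a ∧ b) U b]: least fixpoint, start Z0 = Sat(b) = {n0, n1}, add states in Sat(¬a ∧ b) with every successor in Z. Already a fixed point.
Sat(A[(¬a ∧ b) U b]) = {n0, n1}
|Sat(A[(¬a ∧ b) U b])| = |{n0, n1}| = 2.

2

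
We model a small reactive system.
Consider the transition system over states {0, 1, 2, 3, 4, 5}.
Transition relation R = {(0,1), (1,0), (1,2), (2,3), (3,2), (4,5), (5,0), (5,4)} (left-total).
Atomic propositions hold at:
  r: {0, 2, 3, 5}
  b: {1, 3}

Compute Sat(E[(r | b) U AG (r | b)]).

{0, 1, 2, 3, 5}

Sat(r | b) = {0, 1, 2, 3, 5}
AG (r | b): greatest fixpoint, start Z0 = {0, 1, 2, 3, 5}, keep only states in Sat with every successor in Z. Z1 = {0, 1, 2, 3}; fixed.
Sat(AG (r | b)) = {0, 1, 2, 3}
E[(r | b) U AG (r | b)]: least fixpoint, start Z0 = Sat(AG (r | b)) = {0, 1, 2, 3}, add states in Sat(r | b) with some successor in Z. Z1 = {0, 1, 2, 3, 5}; fixed.
Sat(E[(r | b) U AG (r | b)]) = {0, 1, 2, 3, 5}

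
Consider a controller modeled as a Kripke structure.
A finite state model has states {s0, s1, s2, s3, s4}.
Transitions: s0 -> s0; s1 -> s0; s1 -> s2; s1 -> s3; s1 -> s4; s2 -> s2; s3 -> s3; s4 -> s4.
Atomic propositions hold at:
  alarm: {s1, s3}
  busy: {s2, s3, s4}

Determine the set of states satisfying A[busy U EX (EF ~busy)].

{s0, s1}

Sat(~busy) = {s0, s1}
EF ~busy: least fixpoint, start Z0 = {s0, s1}, add states with some successor in Z. Already a fixed point.
Sat(EF ~busy) = {s0, s1}
Sat(EX (EF ~busy)) = {s : some successor in {s0, s1}} = {s0, s1}
A[busy U EX (EF ~busy)]: least fixpoint, start Z0 = Sat(EX (EF ~busy)) = {s0, s1}, add states in Sat(busy) with every successor in Z. Already a fixed point.
Sat(A[busy U EX (EF ~busy)]) = {s0, s1}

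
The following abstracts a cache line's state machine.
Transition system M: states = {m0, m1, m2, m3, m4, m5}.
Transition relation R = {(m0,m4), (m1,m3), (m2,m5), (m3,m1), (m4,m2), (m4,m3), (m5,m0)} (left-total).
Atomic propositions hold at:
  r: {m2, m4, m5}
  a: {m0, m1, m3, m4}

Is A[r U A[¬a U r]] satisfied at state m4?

Sat(¬a) = {m2, m5}
A[¬a U r]: least fixpoint, start Z0 = Sat(r) = {m2, m4, m5}, add states in Sat(¬a) with every successor in Z. Already a fixed point.
Sat(A[¬a U r]) = {m2, m4, m5}
A[r U A[¬a U r]]: least fixpoint, start Z0 = Sat(A[¬a U r]) = {m2, m4, m5}, add states in Sat(r) with every successor in Z. Already a fixed point.
Sat(A[r U A[¬a U r]]) = {m2, m4, m5}
m4 ∈ Sat(A[r U A[¬a U r]]) = {m2, m4, m5}, so the formula holds at m4.

Yes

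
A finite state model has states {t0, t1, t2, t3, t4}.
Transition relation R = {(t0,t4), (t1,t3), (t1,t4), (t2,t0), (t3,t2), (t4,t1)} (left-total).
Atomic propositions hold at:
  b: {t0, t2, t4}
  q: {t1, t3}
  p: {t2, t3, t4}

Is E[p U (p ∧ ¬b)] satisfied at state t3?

Sat(¬b) = {t1, t3}
Sat(p ∧ ¬b) = {t3}
E[p U (p ∧ ¬b)]: least fixpoint, start Z0 = Sat((p ∧ ¬b)) = {t3}, add states in Sat(p) with some successor in Z. Already a fixed point.
Sat(E[p U (p ∧ ¬b)]) = {t3}
t3 ∈ Sat(E[p U (p ∧ ¬b)]) = {t3}, so the formula holds at t3.

Yes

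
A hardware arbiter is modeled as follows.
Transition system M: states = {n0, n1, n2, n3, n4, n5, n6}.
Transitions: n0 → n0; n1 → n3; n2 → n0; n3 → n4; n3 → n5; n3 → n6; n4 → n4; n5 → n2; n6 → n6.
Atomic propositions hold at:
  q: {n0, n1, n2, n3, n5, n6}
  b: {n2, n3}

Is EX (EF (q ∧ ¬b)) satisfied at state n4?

Sat(¬b) = {n0, n1, n4, n5, n6}
Sat(q ∧ ¬b) = {n0, n1, n5, n6}
EF (q ∧ ¬b): least fixpoint, start Z0 = {n0, n1, n5, n6}, add states with some successor in Z. Z1 = {n0, n1, n2, n3, n5, n6}; fixed.
Sat(EF (q ∧ ¬b)) = {n0, n1, n2, n3, n5, n6}
Sat(EX (EF (q ∧ ¬b))) = {s : some successor in {n0, n1, n2, n3, n5, n6}} = {n0, n1, n2, n3, n5, n6}
n4 ∉ Sat(EX (EF (q ∧ ¬b))) = {n0, n1, n2, n3, n5, n6}, so the formula does not hold at n4.

No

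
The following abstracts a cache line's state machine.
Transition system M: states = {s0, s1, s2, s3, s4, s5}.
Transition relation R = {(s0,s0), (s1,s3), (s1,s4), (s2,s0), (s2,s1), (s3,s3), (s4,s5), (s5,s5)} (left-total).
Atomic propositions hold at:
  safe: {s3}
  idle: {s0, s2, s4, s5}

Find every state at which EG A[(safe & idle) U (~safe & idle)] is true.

Sat(safe & idle) = ∅
Sat(~safe) = {s0, s1, s2, s4, s5}
Sat(~safe & idle) = {s0, s2, s4, s5}
A[(safe & idle) U (~safe & idle)]: least fixpoint, start Z0 = Sat((~safe & idle)) = {s0, s2, s4, s5}, add states in Sat(safe & idle) with every successor in Z. Already a fixed point.
Sat(A[(safe & idle) U (~safe & idle)]) = {s0, s2, s4, s5}
EG A[(safe & idle) U (~safe & idle)]: greatest fixpoint, start Z0 = {s0, s2, s4, s5}, keep only states in Sat with some successor in Z. Already a fixed point.
Sat(EG A[(safe & idle) U (~safe & idle)]) = {s0, s2, s4, s5}

{s0, s2, s4, s5}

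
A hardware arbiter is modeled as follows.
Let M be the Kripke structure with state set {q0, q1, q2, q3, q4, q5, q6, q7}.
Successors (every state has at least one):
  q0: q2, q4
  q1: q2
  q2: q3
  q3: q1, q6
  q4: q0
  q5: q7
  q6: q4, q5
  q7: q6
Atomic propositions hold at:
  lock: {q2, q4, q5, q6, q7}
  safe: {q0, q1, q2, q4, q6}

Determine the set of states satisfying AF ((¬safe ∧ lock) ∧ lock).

{q5, q7}

Sat(¬safe) = {q3, q5, q7}
Sat(¬safe ∧ lock) = {q5, q7}
Sat((¬safe ∧ lock) ∧ lock) = {q5, q7}
AF ((¬safe ∧ lock) ∧ lock): least fixpoint, start Z0 = {q5, q7}, add states with every successor in Z. Already a fixed point.
Sat(AF ((¬safe ∧ lock) ∧ lock)) = {q5, q7}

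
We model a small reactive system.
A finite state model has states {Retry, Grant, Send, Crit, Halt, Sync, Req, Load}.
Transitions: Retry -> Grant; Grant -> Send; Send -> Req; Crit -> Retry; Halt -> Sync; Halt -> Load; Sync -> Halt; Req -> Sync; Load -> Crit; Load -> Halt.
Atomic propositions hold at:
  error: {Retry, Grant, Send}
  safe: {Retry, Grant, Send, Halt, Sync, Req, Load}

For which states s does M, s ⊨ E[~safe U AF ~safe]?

{Crit}

Sat(~safe) = {Crit}
AF ~safe: least fixpoint, start Z0 = {Crit}, add states with every successor in Z. Already a fixed point.
Sat(AF ~safe) = {Crit}
E[~safe U AF ~safe]: least fixpoint, start Z0 = Sat(AF ~safe) = {Crit}, add states in Sat(~safe) with some successor in Z. Already a fixed point.
Sat(E[~safe U AF ~safe]) = {Crit}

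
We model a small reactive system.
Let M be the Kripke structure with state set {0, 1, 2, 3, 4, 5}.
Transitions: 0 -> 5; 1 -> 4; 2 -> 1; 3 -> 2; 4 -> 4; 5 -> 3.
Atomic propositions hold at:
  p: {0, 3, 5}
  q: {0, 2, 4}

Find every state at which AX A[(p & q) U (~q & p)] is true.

Sat(p & q) = {0}
Sat(~q) = {1, 3, 5}
Sat(~q & p) = {3, 5}
A[(p & q) U (~q & p)]: least fixpoint, start Z0 = Sat((~q & p)) = {3, 5}, add states in Sat(p & q) with every successor in Z. Z1 = {0, 3, 5}; fixed.
Sat(A[(p & q) U (~q & p)]) = {0, 3, 5}
Sat(AX A[(p & q) U (~q & p)]) = {s : every successor in {0, 3, 5}} = {0, 5}

{0, 5}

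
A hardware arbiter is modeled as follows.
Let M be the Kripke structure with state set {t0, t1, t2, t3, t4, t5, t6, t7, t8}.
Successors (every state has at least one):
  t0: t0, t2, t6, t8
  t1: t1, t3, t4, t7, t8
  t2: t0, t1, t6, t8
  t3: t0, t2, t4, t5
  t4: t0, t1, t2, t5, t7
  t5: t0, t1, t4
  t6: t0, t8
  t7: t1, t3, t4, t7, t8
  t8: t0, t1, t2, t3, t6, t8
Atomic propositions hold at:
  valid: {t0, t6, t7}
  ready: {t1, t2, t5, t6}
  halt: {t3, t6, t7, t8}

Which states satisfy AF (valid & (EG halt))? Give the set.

{t6, t7}

EG halt: greatest fixpoint, start Z0 = {t3, t6, t7, t8}, keep only states in Sat with some successor in Z. Z1 = {t6, t7, t8}; fixed.
Sat(EG halt) = {t6, t7, t8}
Sat(valid & (EG halt)) = {t6, t7}
AF (valid & (EG halt)): least fixpoint, start Z0 = {t6, t7}, add states with every successor in Z. Already a fixed point.
Sat(AF (valid & (EG halt))) = {t6, t7}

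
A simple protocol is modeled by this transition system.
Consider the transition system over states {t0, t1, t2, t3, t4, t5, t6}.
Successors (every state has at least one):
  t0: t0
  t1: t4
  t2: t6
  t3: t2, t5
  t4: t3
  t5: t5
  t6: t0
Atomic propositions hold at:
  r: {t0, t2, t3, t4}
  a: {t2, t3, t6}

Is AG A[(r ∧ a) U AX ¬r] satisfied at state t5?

Sat(r ∧ a) = {t2, t3}
Sat(¬r) = {t1, t5, t6}
Sat(AX ¬r) = {s : every successor in {t1, t5, t6}} = {t2, t5}
A[(r ∧ a) U AX ¬r]: least fixpoint, start Z0 = Sat(AX ¬r) = {t2, t5}, add states in Sat(r ∧ a) with every successor in Z. Z1 = {t2, t3, t5}; fixed.
Sat(A[(r ∧ a) U AX ¬r]) = {t2, t3, t5}
AG A[(r ∧ a) U AX ¬r]: greatest fixpoint, start Z0 = {t2, t3, t5}, keep only states in Sat with every successor in Z. Z1 = {t3, t5}; Z2 = {t5}; fixed.
Sat(AG A[(r ∧ a) U AX ¬r]) = {t5}
t5 ∈ Sat(AG A[(r ∧ a) U AX ¬r]) = {t5}, so the formula holds at t5.

Yes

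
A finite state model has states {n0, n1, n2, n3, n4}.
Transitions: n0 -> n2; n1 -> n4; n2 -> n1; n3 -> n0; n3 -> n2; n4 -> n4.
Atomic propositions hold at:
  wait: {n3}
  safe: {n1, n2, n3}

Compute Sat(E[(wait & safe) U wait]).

{n3}

Sat(wait & safe) = {n3}
E[(wait & safe) U wait]: least fixpoint, start Z0 = Sat(wait) = {n3}, add states in Sat(wait & safe) with some successor in Z. Already a fixed point.
Sat(E[(wait & safe) U wait]) = {n3}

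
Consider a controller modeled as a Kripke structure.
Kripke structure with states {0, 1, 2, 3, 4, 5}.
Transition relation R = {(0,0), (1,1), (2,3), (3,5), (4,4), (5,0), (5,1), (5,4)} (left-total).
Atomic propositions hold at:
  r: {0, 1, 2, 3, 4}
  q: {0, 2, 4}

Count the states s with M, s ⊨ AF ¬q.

4

Sat(¬q) = {1, 3, 5}
AF ¬q: least fixpoint, start Z0 = {1, 3, 5}, add states with every successor in Z. Z1 = {1, 2, 3, 5}; fixed.
Sat(AF ¬q) = {1, 2, 3, 5}
|Sat(AF ¬q)| = |{1, 2, 3, 5}| = 4.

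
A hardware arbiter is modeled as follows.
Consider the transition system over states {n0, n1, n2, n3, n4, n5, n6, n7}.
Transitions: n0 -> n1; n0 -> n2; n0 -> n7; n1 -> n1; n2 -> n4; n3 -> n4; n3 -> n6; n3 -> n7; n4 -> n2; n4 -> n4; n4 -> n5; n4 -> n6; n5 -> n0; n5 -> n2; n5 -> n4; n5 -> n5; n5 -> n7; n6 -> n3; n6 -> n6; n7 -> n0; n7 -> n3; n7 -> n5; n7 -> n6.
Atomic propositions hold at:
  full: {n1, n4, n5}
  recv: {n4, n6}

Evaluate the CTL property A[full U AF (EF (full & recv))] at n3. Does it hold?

Yes

Sat(full & recv) = {n4}
EF (full & recv): least fixpoint, start Z0 = {n4}, add states with some successor in Z. Z1 = {n2, n3, n4, n5}; Z2 = {n0, n2, n3, n4, n5, n6, n7}; fixed.
Sat(EF (full & recv)) = {n0, n2, n3, n4, n5, n6, n7}
AF (EF (full & recv)): least fixpoint, start Z0 = {n0, n2, n3, n4, n5, n6, n7}, add states with every successor in Z. Already a fixed point.
Sat(AF (EF (full & recv))) = {n0, n2, n3, n4, n5, n6, n7}
A[full U AF (EF (full & recv))]: least fixpoint, start Z0 = Sat(AF (EF (full & recv))) = {n0, n2, n3, n4, n5, n6, n7}, add states in Sat(full) with every successor in Z. Already a fixed point.
Sat(A[full U AF (EF (full & recv))]) = {n0, n2, n3, n4, n5, n6, n7}
n3 ∈ Sat(A[full U AF (EF (full & recv))]) = {n0, n2, n3, n4, n5, n6, n7}, so the formula holds at n3.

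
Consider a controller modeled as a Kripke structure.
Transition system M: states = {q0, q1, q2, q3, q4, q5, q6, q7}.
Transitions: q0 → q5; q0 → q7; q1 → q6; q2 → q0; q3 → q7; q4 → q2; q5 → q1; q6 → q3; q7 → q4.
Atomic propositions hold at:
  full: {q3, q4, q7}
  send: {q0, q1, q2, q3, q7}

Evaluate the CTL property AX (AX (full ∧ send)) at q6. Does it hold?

Sat(full ∧ send) = {q3, q7}
Sat(AX (full ∧ send)) = {s : every successor in {q3, q7}} = {q3, q6}
Sat(AX (AX (full ∧ send))) = {s : every successor in {q3, q6}} = {q1, q6}
q6 ∈ Sat(AX (AX (full ∧ send))) = {q1, q6}, so the formula holds at q6.

Yes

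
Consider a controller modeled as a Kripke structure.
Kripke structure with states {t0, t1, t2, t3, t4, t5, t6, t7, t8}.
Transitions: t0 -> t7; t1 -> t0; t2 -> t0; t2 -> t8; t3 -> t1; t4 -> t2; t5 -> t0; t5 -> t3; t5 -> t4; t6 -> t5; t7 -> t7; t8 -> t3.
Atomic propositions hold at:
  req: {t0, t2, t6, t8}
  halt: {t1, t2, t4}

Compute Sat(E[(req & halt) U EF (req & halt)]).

{t2, t4, t5, t6}

Sat(req & halt) = {t2}
EF (req & halt): least fixpoint, start Z0 = {t2}, add states with some successor in Z. Z1 = {t2, t4}; Z2 = {t2, t4, t5}; Z3 = {t2, t4, t5, t6}; fixed.
Sat(EF (req & halt)) = {t2, t4, t5, t6}
E[(req & halt) U EF (req & halt)]: least fixpoint, start Z0 = Sat(EF (req & halt)) = {t2, t4, t5, t6}, add states in Sat(req & halt) with some successor in Z. Already a fixed point.
Sat(E[(req & halt) U EF (req & halt)]) = {t2, t4, t5, t6}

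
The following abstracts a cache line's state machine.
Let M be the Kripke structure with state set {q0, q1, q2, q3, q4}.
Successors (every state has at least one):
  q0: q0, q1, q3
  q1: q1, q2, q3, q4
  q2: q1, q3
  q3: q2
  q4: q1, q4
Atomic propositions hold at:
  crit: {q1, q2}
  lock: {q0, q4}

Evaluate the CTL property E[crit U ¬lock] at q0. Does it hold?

No

Sat(¬lock) = {q1, q2, q3}
E[crit U ¬lock]: least fixpoint, start Z0 = Sat(¬lock) = {q1, q2, q3}, add states in Sat(crit) with some successor in Z. Already a fixed point.
Sat(E[crit U ¬lock]) = {q1, q2, q3}
q0 ∉ Sat(E[crit U ¬lock]) = {q1, q2, q3}, so the formula does not hold at q0.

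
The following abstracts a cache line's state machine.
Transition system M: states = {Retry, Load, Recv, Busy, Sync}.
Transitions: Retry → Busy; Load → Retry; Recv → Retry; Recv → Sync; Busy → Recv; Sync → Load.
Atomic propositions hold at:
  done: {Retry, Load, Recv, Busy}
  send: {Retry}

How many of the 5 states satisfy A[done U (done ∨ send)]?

4

Sat(done ∨ send) = {Retry, Load, Recv, Busy}
A[done U (done ∨ send)]: least fixpoint, start Z0 = Sat((done ∨ send)) = {Retry, Load, Recv, Busy}, add states in Sat(done) with every successor in Z. Already a fixed point.
Sat(A[done U (done ∨ send)]) = {Retry, Load, Recv, Busy}
|Sat(A[done U (done ∨ send)])| = |{Retry, Load, Recv, Busy}| = 4.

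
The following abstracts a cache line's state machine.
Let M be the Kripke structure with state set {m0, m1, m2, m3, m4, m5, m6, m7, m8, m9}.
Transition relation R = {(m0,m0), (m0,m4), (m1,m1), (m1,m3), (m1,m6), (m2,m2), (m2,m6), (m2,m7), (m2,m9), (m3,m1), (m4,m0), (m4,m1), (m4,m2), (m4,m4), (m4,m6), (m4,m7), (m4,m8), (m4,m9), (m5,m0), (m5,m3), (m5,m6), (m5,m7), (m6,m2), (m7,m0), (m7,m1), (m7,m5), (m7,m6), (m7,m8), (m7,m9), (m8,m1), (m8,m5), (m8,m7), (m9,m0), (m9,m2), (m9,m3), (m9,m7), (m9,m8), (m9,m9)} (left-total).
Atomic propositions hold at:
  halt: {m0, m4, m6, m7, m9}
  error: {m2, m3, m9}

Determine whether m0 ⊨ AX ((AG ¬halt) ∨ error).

Sat(¬halt) = {m1, m2, m3, m5, m8}
AG ¬halt: greatest fixpoint, start Z0 = {m1, m2, m3, m5, m8}, keep only states in Sat with every successor in Z. Z1 = {m3}; Z2 = ∅; fixed.
Sat(AG ¬halt) = ∅
Sat((AG ¬halt) ∨ error) = {m2, m3, m9}
Sat(AX ((AG ¬halt) ∨ error)) = {s : every successor in {m2, m3, m9}} = {m6}
m0 ∉ Sat(AX ((AG ¬halt) ∨ error)) = {m6}, so the formula does not hold at m0.

No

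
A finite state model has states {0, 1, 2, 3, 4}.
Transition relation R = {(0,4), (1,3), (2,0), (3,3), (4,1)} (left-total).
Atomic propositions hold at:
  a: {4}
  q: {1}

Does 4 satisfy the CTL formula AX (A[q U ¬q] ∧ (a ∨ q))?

Yes

Sat(¬q) = {0, 2, 3, 4}
A[q U ¬q]: least fixpoint, start Z0 = Sat(¬q) = {0, 2, 3, 4}, add states in Sat(q) with every successor in Z. Z1 = {0, 1, 2, 3, 4}; fixed.
Sat(A[q U ¬q]) = {0, 1, 2, 3, 4}
Sat(a ∨ q) = {1, 4}
Sat(A[q U ¬q] ∧ (a ∨ q)) = {1, 4}
Sat(AX (A[q U ¬q] ∧ (a ∨ q))) = {s : every successor in {1, 4}} = {0, 4}
4 ∈ Sat(AX (A[q U ¬q] ∧ (a ∨ q))) = {0, 4}, so the formula holds at 4.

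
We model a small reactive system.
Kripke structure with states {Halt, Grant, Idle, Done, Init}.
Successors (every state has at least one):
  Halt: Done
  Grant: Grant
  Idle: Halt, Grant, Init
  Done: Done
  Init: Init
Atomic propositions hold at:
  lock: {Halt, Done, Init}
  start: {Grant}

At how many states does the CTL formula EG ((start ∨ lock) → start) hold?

Sat(start ∨ lock) = {Halt, Grant, Done, Init}
Sat((start ∨ lock) → start) = {Grant, Idle}
EG ((start ∨ lock) → start): greatest fixpoint, start Z0 = {Grant, Idle}, keep only states in Sat with some successor in Z. Already a fixed point.
Sat(EG ((start ∨ lock) → start)) = {Grant, Idle}
|Sat(EG ((start ∨ lock) → start))| = |{Grant, Idle}| = 2.

2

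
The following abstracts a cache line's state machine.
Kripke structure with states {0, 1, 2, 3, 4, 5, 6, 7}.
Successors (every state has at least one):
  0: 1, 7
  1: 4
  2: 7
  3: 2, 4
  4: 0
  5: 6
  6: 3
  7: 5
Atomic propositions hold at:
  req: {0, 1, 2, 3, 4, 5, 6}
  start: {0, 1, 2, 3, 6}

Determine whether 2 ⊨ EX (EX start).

Sat(EX start) = {s : some successor in {0, 1, 2, 3, 6}} = {0, 3, 4, 5, 6}
Sat(EX (EX start)) = {s : some successor in {0, 3, 4, 5, 6}} = {1, 3, 4, 5, 6, 7}
2 ∉ Sat(EX (EX start)) = {1, 3, 4, 5, 6, 7}, so the formula does not hold at 2.

No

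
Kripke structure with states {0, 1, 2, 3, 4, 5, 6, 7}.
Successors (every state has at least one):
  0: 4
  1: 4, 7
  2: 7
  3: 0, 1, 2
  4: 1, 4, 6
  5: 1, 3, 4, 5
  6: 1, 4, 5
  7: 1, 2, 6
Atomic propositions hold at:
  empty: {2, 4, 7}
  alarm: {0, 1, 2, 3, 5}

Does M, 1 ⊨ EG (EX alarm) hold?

Sat(EX alarm) = {s : some successor in {0, 1, 2, 3, 5}} = {3, 4, 5, 6, 7}
EG (EX alarm): greatest fixpoint, start Z0 = {3, 4, 5, 6, 7}, keep only states in Sat with some successor in Z. Z1 = {4, 5, 6, 7}; fixed.
Sat(EG (EX alarm)) = {4, 5, 6, 7}
1 ∉ Sat(EG (EX alarm)) = {4, 5, 6, 7}, so the formula does not hold at 1.

No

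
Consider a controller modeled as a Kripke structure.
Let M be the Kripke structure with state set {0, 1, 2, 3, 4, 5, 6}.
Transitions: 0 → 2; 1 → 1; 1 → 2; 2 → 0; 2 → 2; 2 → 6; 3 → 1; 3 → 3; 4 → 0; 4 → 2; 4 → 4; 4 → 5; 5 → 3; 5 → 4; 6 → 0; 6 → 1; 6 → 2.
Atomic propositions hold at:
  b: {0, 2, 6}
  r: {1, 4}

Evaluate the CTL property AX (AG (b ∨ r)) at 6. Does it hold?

Yes

Sat(b ∨ r) = {0, 1, 2, 4, 6}
AG (b ∨ r): greatest fixpoint, start Z0 = {0, 1, 2, 4, 6}, keep only states in Sat with every successor in Z. Z1 = {0, 1, 2, 6}; fixed.
Sat(AG (b ∨ r)) = {0, 1, 2, 6}
Sat(AX (AG (b ∨ r))) = {s : every successor in {0, 1, 2, 6}} = {0, 1, 2, 6}
6 ∈ Sat(AX (AG (b ∨ r))) = {0, 1, 2, 6}, so the formula holds at 6.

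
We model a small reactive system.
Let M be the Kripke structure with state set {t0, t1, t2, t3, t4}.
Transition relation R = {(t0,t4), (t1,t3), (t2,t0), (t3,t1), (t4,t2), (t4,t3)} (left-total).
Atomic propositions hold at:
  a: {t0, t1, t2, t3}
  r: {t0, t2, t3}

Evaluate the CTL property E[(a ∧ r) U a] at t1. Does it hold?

Sat(a ∧ r) = {t0, t2, t3}
E[(a ∧ r) U a]: least fixpoint, start Z0 = Sat(a) = {t0, t1, t2, t3}, add states in Sat(a ∧ r) with some successor in Z. Already a fixed point.
Sat(E[(a ∧ r) U a]) = {t0, t1, t2, t3}
t1 ∈ Sat(E[(a ∧ r) U a]) = {t0, t1, t2, t3}, so the formula holds at t1.

Yes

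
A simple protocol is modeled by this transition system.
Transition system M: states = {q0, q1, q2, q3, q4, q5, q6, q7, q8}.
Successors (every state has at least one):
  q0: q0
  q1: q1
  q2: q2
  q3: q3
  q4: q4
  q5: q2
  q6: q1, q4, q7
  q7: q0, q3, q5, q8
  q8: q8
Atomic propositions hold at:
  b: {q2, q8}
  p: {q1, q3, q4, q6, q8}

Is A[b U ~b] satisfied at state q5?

Sat(~b) = {q0, q1, q3, q4, q5, q6, q7}
A[b U ~b]: least fixpoint, start Z0 = Sat(~b) = {q0, q1, q3, q4, q5, q6, q7}, add states in Sat(b) with every successor in Z. Already a fixed point.
Sat(A[b U ~b]) = {q0, q1, q3, q4, q5, q6, q7}
q5 ∈ Sat(A[b U ~b]) = {q0, q1, q3, q4, q5, q6, q7}, so the formula holds at q5.

Yes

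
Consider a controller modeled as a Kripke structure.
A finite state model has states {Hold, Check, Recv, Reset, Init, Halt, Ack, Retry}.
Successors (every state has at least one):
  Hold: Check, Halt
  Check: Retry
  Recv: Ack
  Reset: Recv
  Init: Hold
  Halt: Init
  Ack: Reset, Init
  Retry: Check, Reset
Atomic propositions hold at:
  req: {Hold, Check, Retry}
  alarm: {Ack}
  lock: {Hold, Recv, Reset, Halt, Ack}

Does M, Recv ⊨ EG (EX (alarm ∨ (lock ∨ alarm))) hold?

Yes

Sat(lock ∨ alarm) = {Hold, Recv, Reset, Halt, Ack}
Sat(alarm ∨ (lock ∨ alarm)) = {Hold, Recv, Reset, Halt, Ack}
Sat(EX (alarm ∨ (lock ∨ alarm))) = {s : some successor in {Hold, Recv, Reset, Halt, Ack}} = {Hold, Recv, Reset, Init, Ack, Retry}
EG (EX (alarm ∨ (lock ∨ alarm))): greatest fixpoint, start Z0 = {Hold, Recv, Reset, Init, Ack, Retry}, keep only states in Sat with some successor in Z. Z1 = {Recv, Reset, Init, Ack, Retry}; Z2 = {Recv, Reset, Ack, Retry}; fixed.
Sat(EG (EX (alarm ∨ (lock ∨ alarm)))) = {Recv, Reset, Ack, Retry}
Recv ∈ Sat(EG (EX (alarm ∨ (lock ∨ alarm)))) = {Recv, Reset, Ack, Retry}, so the formula holds at Recv.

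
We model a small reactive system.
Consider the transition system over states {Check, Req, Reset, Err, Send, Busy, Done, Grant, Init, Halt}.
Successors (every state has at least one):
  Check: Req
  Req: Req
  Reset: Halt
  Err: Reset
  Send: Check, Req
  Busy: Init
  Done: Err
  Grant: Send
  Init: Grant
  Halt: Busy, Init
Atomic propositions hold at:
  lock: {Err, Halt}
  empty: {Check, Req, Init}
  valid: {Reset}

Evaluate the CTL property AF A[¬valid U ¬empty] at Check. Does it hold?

No

Sat(¬valid) = {Check, Req, Err, Send, Busy, Done, Grant, Init, Halt}
Sat(¬empty) = {Reset, Err, Send, Busy, Done, Grant, Halt}
A[¬valid U ¬empty]: least fixpoint, start Z0 = Sat(¬empty) = {Reset, Err, Send, Busy, Done, Grant, Halt}, add states in Sat(¬valid) with every successor in Z. Z1 = {Reset, Err, Send, Busy, Done, Grant, Init, Halt}; fixed.
Sat(A[¬valid U ¬empty]) = {Reset, Err, Send, Busy, Done, Grant, Init, Halt}
AF A[¬valid U ¬empty]: least fixpoint, start Z0 = {Reset, Err, Send, Busy, Done, Grant, Init, Halt}, add states with every successor in Z. Already a fixed point.
Sat(AF A[¬valid U ¬empty]) = {Reset, Err, Send, Busy, Done, Grant, Init, Halt}
Check ∉ Sat(AF A[¬valid U ¬empty]) = {Reset, Err, Send, Busy, Done, Grant, Init, Halt}, so the formula does not hold at Check.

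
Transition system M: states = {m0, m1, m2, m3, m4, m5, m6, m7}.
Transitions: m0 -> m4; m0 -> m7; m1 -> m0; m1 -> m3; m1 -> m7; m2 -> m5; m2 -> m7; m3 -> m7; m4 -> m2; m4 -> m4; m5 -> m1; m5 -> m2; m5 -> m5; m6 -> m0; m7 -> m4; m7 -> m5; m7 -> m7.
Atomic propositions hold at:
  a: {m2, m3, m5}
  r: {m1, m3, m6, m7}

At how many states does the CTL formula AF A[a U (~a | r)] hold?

Sat(~a) = {m0, m1, m4, m6, m7}
Sat(~a | r) = {m0, m1, m3, m4, m6, m7}
A[a U (~a | r)]: least fixpoint, start Z0 = Sat((~a | r)) = {m0, m1, m3, m4, m6, m7}, add states in Sat(a) with every successor in Z. Already a fixed point.
Sat(A[a U (~a | r)]) = {m0, m1, m3, m4, m6, m7}
AF A[a U (~a | r)]: least fixpoint, start Z0 = {m0, m1, m3, m4, m6, m7}, add states with every successor in Z. Already a fixed point.
Sat(AF A[a U (~a | r)]) = {m0, m1, m3, m4, m6, m7}
|Sat(AF A[a U (~a | r)])| = |{m0, m1, m3, m4, m6, m7}| = 6.

6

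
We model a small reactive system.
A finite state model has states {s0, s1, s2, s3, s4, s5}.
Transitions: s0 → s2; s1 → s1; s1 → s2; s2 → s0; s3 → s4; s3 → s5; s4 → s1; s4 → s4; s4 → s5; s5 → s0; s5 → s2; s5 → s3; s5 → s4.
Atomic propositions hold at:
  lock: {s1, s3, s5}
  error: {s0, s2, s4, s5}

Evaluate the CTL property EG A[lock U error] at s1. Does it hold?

No

A[lock U error]: least fixpoint, start Z0 = Sat(error) = {s0, s2, s4, s5}, add states in Sat(lock) with every successor in Z. Z1 = {s0, s2, s3, s4, s5}; fixed.
Sat(A[lock U error]) = {s0, s2, s3, s4, s5}
EG A[lock U error]: greatest fixpoint, start Z0 = {s0, s2, s3, s4, s5}, keep only states in Sat with some successor in Z. Already a fixed point.
Sat(EG A[lock U error]) = {s0, s2, s3, s4, s5}
s1 ∉ Sat(EG A[lock U error]) = {s0, s2, s3, s4, s5}, so the formula does not hold at s1.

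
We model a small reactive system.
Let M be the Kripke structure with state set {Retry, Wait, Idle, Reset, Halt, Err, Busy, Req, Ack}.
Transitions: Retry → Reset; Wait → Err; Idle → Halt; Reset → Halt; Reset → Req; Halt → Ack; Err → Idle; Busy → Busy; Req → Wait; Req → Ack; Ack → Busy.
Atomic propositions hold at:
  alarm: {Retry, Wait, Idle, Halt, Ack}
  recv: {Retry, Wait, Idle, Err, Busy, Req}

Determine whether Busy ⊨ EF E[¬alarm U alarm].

Sat(¬alarm) = {Reset, Err, Busy, Req}
E[¬alarm U alarm]: least fixpoint, start Z0 = Sat(alarm) = {Retry, Wait, Idle, Halt, Ack}, add states in Sat(¬alarm) with some successor in Z. Z1 = {Retry, Wait, Idle, Reset, Halt, Err, Req, Ack}; fixed.
Sat(E[¬alarm U alarm]) = {Retry, Wait, Idle, Reset, Halt, Err, Req, Ack}
EF E[¬alarm U alarm]: least fixpoint, start Z0 = {Retry, Wait, Idle, Reset, Halt, Err, Req, Ack}, add states with some successor in Z. Already a fixed point.
Sat(EF E[¬alarm U alarm]) = {Retry, Wait, Idle, Reset, Halt, Err, Req, Ack}
Busy ∉ Sat(EF E[¬alarm U alarm]) = {Retry, Wait, Idle, Reset, Halt, Err, Req, Ack}, so the formula does not hold at Busy.

No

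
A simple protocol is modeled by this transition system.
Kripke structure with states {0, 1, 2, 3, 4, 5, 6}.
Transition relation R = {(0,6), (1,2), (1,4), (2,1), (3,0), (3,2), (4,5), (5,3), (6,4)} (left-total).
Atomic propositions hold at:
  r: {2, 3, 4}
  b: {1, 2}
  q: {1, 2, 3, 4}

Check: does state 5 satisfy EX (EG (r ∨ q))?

Sat(r ∨ q) = {1, 2, 3, 4}
EG (r ∨ q): greatest fixpoint, start Z0 = {1, 2, 3, 4}, keep only states in Sat with some successor in Z. Z1 = {1, 2, 3}; fixed.
Sat(EG (r ∨ q)) = {1, 2, 3}
Sat(EX (EG (r ∨ q))) = {s : some successor in {1, 2, 3}} = {1, 2, 3, 5}
5 ∈ Sat(EX (EG (r ∨ q))) = {1, 2, 3, 5}, so the formula holds at 5.

Yes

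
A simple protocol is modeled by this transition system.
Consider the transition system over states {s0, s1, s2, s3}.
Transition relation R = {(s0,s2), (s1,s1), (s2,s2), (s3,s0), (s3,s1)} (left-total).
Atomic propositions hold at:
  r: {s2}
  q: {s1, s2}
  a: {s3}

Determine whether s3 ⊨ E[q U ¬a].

Sat(¬a) = {s0, s1, s2}
E[q U ¬a]: least fixpoint, start Z0 = Sat(¬a) = {s0, s1, s2}, add states in Sat(q) with some successor in Z. Already a fixed point.
Sat(E[q U ¬a]) = {s0, s1, s2}
s3 ∉ Sat(E[q U ¬a]) = {s0, s1, s2}, so the formula does not hold at s3.

No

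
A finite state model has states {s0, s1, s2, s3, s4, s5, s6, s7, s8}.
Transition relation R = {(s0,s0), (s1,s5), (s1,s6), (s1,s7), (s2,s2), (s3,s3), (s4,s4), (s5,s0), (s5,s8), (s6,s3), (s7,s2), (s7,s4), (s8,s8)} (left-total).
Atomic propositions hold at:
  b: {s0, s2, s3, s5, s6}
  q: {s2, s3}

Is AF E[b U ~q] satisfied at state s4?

Yes

Sat(~q) = {s0, s1, s4, s5, s6, s7, s8}
E[b U ~q]: least fixpoint, start Z0 = Sat(~q) = {s0, s1, s4, s5, s6, s7, s8}, add states in Sat(b) with some successor in Z. Already a fixed point.
Sat(E[b U ~q]) = {s0, s1, s4, s5, s6, s7, s8}
AF E[b U ~q]: least fixpoint, start Z0 = {s0, s1, s4, s5, s6, s7, s8}, add states with every successor in Z. Already a fixed point.
Sat(AF E[b U ~q]) = {s0, s1, s4, s5, s6, s7, s8}
s4 ∈ Sat(AF E[b U ~q]) = {s0, s1, s4, s5, s6, s7, s8}, so the formula holds at s4.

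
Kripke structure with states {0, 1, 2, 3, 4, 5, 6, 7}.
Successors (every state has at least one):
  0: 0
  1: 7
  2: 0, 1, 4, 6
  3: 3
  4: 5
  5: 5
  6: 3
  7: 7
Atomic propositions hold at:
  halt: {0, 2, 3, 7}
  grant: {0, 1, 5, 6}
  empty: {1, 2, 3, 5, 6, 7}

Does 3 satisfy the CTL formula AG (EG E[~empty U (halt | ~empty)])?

Yes

Sat(~empty) = {0, 4}
Sat(halt | ~empty) = {0, 2, 3, 4, 7}
E[~empty U (halt | ~empty)]: least fixpoint, start Z0 = Sat((halt | ~empty)) = {0, 2, 3, 4, 7}, add states in Sat(~empty) with some successor in Z. Already a fixed point.
Sat(E[~empty U (halt | ~empty)]) = {0, 2, 3, 4, 7}
EG E[~empty U (halt | ~empty)]: greatest fixpoint, start Z0 = {0, 2, 3, 4, 7}, keep only states in Sat with some successor in Z. Z1 = {0, 2, 3, 7}; fixed.
Sat(EG E[~empty U (halt | ~empty)]) = {0, 2, 3, 7}
AG (EG E[~empty U (halt | ~empty)]): greatest fixpoint, start Z0 = {0, 2, 3, 7}, keep only states in Sat with every successor in Z. Z1 = {0, 3, 7}; fixed.
Sat(AG (EG E[~empty U (halt | ~empty)])) = {0, 3, 7}
3 ∈ Sat(AG (EG E[~empty U (halt | ~empty)])) = {0, 3, 7}, so the formula holds at 3.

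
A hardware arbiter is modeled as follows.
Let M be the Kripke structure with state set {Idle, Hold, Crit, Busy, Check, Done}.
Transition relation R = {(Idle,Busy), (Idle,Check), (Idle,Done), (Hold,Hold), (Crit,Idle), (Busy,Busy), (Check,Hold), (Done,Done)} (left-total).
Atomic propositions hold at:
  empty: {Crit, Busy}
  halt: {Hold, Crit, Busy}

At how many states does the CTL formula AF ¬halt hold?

Sat(¬halt) = {Idle, Check, Done}
AF ¬halt: least fixpoint, start Z0 = {Idle, Check, Done}, add states with every successor in Z. Z1 = {Idle, Crit, Check, Done}; fixed.
Sat(AF ¬halt) = {Idle, Crit, Check, Done}
|Sat(AF ¬halt)| = |{Idle, Crit, Check, Done}| = 4.

4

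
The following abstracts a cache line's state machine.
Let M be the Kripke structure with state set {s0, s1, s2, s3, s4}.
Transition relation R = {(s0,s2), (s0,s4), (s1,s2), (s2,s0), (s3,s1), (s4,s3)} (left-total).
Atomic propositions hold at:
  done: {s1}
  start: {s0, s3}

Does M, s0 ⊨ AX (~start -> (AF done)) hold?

Sat(~start) = {s1, s2, s4}
AF done: least fixpoint, start Z0 = {s1}, add states with every successor in Z. Z1 = {s1, s3}; Z2 = {s1, s3, s4}; fixed.
Sat(AF done) = {s1, s3, s4}
Sat(~start -> (AF done)) = {s0, s1, s3, s4}
Sat(AX (~start -> (AF done))) = {s : every successor in {s0, s1, s3, s4}} = {s2, s3, s4}
s0 ∉ Sat(AX (~start -> (AF done))) = {s2, s3, s4}, so the formula does not hold at s0.

No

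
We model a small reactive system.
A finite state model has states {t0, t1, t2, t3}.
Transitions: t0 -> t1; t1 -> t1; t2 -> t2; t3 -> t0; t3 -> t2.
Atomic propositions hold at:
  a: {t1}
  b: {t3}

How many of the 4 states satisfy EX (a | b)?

Sat(a | b) = {t1, t3}
Sat(EX (a | b)) = {s : some successor in {t1, t3}} = {t0, t1}
|Sat(EX (a | b))| = |{t0, t1}| = 2.

2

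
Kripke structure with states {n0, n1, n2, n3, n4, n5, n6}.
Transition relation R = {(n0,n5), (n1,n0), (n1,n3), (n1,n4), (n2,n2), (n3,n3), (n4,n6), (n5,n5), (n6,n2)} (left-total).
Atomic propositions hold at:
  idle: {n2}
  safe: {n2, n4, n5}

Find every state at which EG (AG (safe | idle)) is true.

Sat(safe | idle) = {n2, n4, n5}
AG (safe | idle): greatest fixpoint, start Z0 = {n2, n4, n5}, keep only states in Sat with every successor in Z. Z1 = {n2, n5}; fixed.
Sat(AG (safe | idle)) = {n2, n5}
EG (AG (safe | idle)): greatest fixpoint, start Z0 = {n2, n5}, keep only states in Sat with some successor in Z. Already a fixed point.
Sat(EG (AG (safe | idle))) = {n2, n5}

{n2, n5}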